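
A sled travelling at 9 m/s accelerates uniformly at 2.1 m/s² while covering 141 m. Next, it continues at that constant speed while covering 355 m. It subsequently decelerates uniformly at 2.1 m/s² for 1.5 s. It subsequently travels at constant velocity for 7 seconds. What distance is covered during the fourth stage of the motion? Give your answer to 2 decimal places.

Phase 1 (accelerating): v₀ = 9.00 m/s, a = 2.1 m/s².
v² = v₀² + 2aΔx = 9.00² + 2·2.1·141 = 673 → v = 25.9 m/s
t = (v − v₀)/a = (25.9 − 9.00)/2.1 = 8.07 s

Phase 2 (constant speed): v₀ = 25.9 m/s, a = 0 m/s².
Constant speed: t = d/v = 355/25.9 = 13.7 s

Phase 3 (decelerating): v₀ = 25.9 m/s, a = -2.1 m/s².
v = v₀ + at = 25.9 + (-2.1)(1.5) = 22.8 m/s
Δx = v₀t + ½at² = 25.9·1.5 + 0.5·-2.1·1.5² = 36.6 m

Phase 4 (constant speed): v₀ = 22.8 m/s, a = 0 m/s².
v = v₀ + at = 22.8 + (0)(7) = 22.8 m/s
Δx = v₀t + ½at² = 22.8·7 + 0.5·0·7² = 160 m
Distance in phase 4 = 160 m

159.57 m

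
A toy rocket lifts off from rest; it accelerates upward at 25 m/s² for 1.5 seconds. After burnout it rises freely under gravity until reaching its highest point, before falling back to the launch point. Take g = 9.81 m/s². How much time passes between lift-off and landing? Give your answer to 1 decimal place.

Phase 1 (powered ascent): v₀ = 0 m/s, a = 25 m/s².
v = v₀ + at = 0 + (25)(1.5) = 37.5 m/s
Δx = v₀t + ½at² = 0·1.5 + 0.5·25·1.5² = 28.1 m

Phase 2 (coasting upward): v₀ = 37.5 m/s, a = -9.81 m/s².
v = v₀ + at → t = (0 − 37.5) / -9.81 = 3.82 s
v² = v₀² + 2aΔx → Δx = (0² − 37.5²)/(2·-9.81) = 71.7 m

Phase 3 (free fall): v₀ = 0 m/s, a = -9.81 m/s².
Falls 99.8 m from rest: t = √(2·99.8/9.81) = 4.51 s; v = g·t = 44.2 m/s.
Total time = 1.50 + 3.82 + 4.51 = 9.83 s

9.8 s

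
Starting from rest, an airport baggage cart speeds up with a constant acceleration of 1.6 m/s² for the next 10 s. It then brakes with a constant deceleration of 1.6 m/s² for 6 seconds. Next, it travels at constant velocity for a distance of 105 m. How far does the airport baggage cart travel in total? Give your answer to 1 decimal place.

252.2 m

Phase 1 (accelerating): v₀ = 0 m/s, a = 1.6 m/s².
v = v₀ + at = 0 + (1.6)(10) = 16.0 m/s
Δx = v₀t + ½at² = 0·10 + 0.5·1.6·10² = 80.0 m

Phase 2 (decelerating): v₀ = 16.0 m/s, a = -1.6 m/s².
v = v₀ + at = 16.0 + (-1.6)(6) = 6.40 m/s
Δx = v₀t + ½at² = 16.0·6 + 0.5·-1.6·6² = 67.2 m

Phase 3 (constant speed): v₀ = 6.40 m/s, a = 0 m/s².
Constant speed: t = d/v = 105/6.40 = 16.4 s
Total distance = 80.0 + 67.2 + 105 = 252 m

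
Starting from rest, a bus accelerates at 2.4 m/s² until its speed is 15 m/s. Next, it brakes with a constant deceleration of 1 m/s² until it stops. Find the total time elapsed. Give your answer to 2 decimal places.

Phase 1 (accelerating): v₀ = 0 m/s, a = 2.4 m/s².
v = v₀ + at → t = (15 − 0) / 2.4 = 6.25 s
v² = v₀² + 2aΔx → Δx = (15² − 0²)/(2·2.4) = 46.9 m

Phase 2 (decelerating): v₀ = 15.0 m/s, a = -1 m/s².
v = v₀ + at → t = (0 − 15.0) / -1 = 15.0 s
v² = v₀² + 2aΔx → Δx = (0² − 15.0²)/(2·-1) = 112 m
Total time = 6.25 + 15.0 = 21.2 s

21.25 s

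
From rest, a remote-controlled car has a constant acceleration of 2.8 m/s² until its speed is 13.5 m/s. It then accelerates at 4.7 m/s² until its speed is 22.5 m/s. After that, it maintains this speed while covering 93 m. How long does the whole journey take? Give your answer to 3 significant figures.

Phase 1 (accelerating): v₀ = 0 m/s, a = 2.8 m/s².
v = v₀ + at → t = (13.5 − 0) / 2.8 = 4.82 s
v² = v₀² + 2aΔx → Δx = (13.5² − 0²)/(2·2.8) = 32.5 m

Phase 2 (accelerating): v₀ = 13.5 m/s, a = 4.7 m/s².
v = v₀ + at → t = (22.5 − 13.5) / 4.7 = 1.91 s
v² = v₀² + 2aΔx → Δx = (22.5² − 13.5²)/(2·4.7) = 34.5 m

Phase 3 (constant speed): v₀ = 22.5 m/s, a = 0 m/s².
Constant speed: t = d/v = 93/22.5 = 4.13 s
Total time = 4.82 + 1.91 + 4.13 = 10.9 s

10.9 s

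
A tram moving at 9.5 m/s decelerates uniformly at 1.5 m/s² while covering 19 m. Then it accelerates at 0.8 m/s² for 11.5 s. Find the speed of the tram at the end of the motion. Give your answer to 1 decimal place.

Phase 1 (decelerating): v₀ = 9.50 m/s, a = -1.5 m/s².
v² = v₀² + 2aΔx = 9.50² + 2·-1.5·19 = 33.2 → v = 5.77 m/s
t = (v − v₀)/a = (5.77 − 9.50)/-1.5 = 2.49 s

Phase 2 (accelerating): v₀ = 5.77 m/s, a = 0.8 m/s².
v = v₀ + at = 5.77 + (0.8)(11.5) = 15.0 m/s
Δx = v₀t + ½at² = 5.77·11.5 + 0.5·0.8·11.5² = 119 m
Final speed = 15.0 m/s

15.0 m/s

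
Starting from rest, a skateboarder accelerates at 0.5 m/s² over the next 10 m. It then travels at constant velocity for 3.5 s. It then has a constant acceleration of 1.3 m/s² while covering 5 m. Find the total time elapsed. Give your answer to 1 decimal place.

Phase 1 (accelerating): v₀ = 0 m/s, a = 0.5 m/s².
v² = v₀² + 2aΔx = 0² + 2·0.5·10 = 10.0 → v = 3.16 m/s
t = (v − v₀)/a = (3.16 − 0)/0.5 = 6.32 s

Phase 2 (constant speed): v₀ = 3.16 m/s, a = 0 m/s².
v = v₀ + at = 3.16 + (0)(3.5) = 3.16 m/s
Δx = v₀t + ½at² = 3.16·3.5 + 0.5·0·3.5² = 11.1 m

Phase 3 (accelerating): v₀ = 3.16 m/s, a = 1.3 m/s².
v² = v₀² + 2aΔx = 3.16² + 2·1.3·5 = 23.0 → v = 4.80 m/s
t = (v − v₀)/a = (4.80 − 3.16)/1.3 = 1.26 s
Total time = 6.32 + 3.50 + 1.26 = 11.1 s

11.1 s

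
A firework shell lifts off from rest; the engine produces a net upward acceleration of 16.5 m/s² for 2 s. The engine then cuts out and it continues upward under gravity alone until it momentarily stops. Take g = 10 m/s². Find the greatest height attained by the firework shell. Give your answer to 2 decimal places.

87.45 m

Phase 1 (powered ascent): v₀ = 0 m/s, a = 16.5 m/s².
v = v₀ + at = 0 + (16.5)(2) = 33.0 m/s
Δx = v₀t + ½at² = 0·2 + 0.5·16.5·2² = 33.0 m

Phase 2 (coasting upward): v₀ = 33.0 m/s, a = -10 m/s².
v = v₀ + at → t = (0 − 33.0) / -10 = 3.30 s
v² = v₀² + 2aΔx → Δx = (0² − 33.0²)/(2·-10) = 54.5 m
Maximum height = 33.0 + 54.5 = 87.5 m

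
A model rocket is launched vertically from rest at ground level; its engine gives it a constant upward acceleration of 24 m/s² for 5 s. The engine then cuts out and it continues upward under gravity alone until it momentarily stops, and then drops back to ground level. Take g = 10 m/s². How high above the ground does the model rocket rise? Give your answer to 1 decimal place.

1020.0 m

Phase 1 (powered ascent): v₀ = 0 m/s, a = 24 m/s².
v = v₀ + at = 0 + (24)(5) = 120 m/s
Δx = v₀t + ½at² = 0·5 + 0.5·24·5² = 300 m

Phase 2 (coasting upward): v₀ = 120 m/s, a = -10 m/s².
v = v₀ + at → t = (0 − 120) / -10 = 12.0 s
v² = v₀² + 2aΔx → Δx = (0² − 120²)/(2·-10) = 720 m
Maximum height = 300 + 720 = 1020 m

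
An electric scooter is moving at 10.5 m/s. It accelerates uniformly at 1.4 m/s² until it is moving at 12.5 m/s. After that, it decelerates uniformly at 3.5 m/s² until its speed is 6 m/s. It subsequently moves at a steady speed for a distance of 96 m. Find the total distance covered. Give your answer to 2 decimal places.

Phase 1 (accelerating): v₀ = 10.5 m/s, a = 1.4 m/s².
v = v₀ + at → t = (12.5 − 10.5) / 1.4 = 1.43 s
v² = v₀² + 2aΔx → Δx = (12.5² − 10.5²)/(2·1.4) = 16.4 m

Phase 2 (decelerating): v₀ = 12.5 m/s, a = -3.5 m/s².
v = v₀ + at → t = (6 − 12.5) / -3.5 = 1.86 s
v² = v₀² + 2aΔx → Δx = (6² − 12.5²)/(2·-3.5) = 17.2 m

Phase 3 (constant speed): v₀ = 6.00 m/s, a = 0 m/s².
Constant speed: t = d/v = 96/6.00 = 16.0 s
Total distance = 16.4 + 17.2 + 96.0 = 130 m

129.61 m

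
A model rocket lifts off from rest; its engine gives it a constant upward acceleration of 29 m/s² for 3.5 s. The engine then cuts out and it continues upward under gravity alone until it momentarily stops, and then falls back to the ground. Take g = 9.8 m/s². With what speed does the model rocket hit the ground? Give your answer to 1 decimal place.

Phase 1 (powered ascent): v₀ = 0 m/s, a = 29 m/s².
v = v₀ + at = 0 + (29)(3.5) = 102 m/s
Δx = v₀t + ½at² = 0·3.5 + 0.5·29·3.5² = 178 m

Phase 2 (coasting upward): v₀ = 102 m/s, a = -9.8 m/s².
v = v₀ + at → t = (0 − 102) / -9.8 = 10.4 s
v² = v₀² + 2aΔx → Δx = (0² − 102²)/(2·-9.8) = 526 m

Phase 3 (free fall): v₀ = 0 m/s, a = -9.8 m/s².
Falls 703 m from rest: t = √(2·703/9.8) = 12.0 s; v = g·t = 117 m/s.
Impact speed = 117 m/s

117.4 m/s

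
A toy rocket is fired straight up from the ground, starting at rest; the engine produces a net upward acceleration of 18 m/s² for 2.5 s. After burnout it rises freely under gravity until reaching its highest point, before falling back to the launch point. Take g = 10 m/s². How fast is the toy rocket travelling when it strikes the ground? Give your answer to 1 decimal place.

Phase 1 (powered ascent): v₀ = 0 m/s, a = 18 m/s².
v = v₀ + at = 0 + (18)(2.5) = 45.0 m/s
Δx = v₀t + ½at² = 0·2.5 + 0.5·18·2.5² = 56.2 m

Phase 2 (coasting upward): v₀ = 45.0 m/s, a = -10 m/s².
v = v₀ + at → t = (0 − 45.0) / -10 = 4.50 s
v² = v₀² + 2aΔx → Δx = (0² − 45.0²)/(2·-10) = 101 m

Phase 3 (free fall): v₀ = 0 m/s, a = -10 m/s².
Falls 158 m from rest: t = √(2·158/10) = 5.61 s; v = g·t = 56.1 m/s.
Impact speed = 56.1 m/s

56.1 m/s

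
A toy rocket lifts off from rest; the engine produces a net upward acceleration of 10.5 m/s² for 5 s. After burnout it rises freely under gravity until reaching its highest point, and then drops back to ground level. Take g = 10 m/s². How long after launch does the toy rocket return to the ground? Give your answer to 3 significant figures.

Phase 1 (powered ascent): v₀ = 0 m/s, a = 10.5 m/s².
v = v₀ + at = 0 + (10.5)(5) = 52.5 m/s
Δx = v₀t + ½at² = 0·5 + 0.5·10.5·5² = 131 m

Phase 2 (coasting upward): v₀ = 52.5 m/s, a = -10 m/s².
v = v₀ + at → t = (0 − 52.5) / -10 = 5.25 s
v² = v₀² + 2aΔx → Δx = (0² − 52.5²)/(2·-10) = 138 m

Phase 3 (free fall): v₀ = 0 m/s, a = -10 m/s².
Falls 269 m from rest: t = √(2·269/10) = 7.34 s; v = g·t = 73.4 m/s.
Total time = 5.00 + 5.25 + 7.34 = 17.6 s

17.6 s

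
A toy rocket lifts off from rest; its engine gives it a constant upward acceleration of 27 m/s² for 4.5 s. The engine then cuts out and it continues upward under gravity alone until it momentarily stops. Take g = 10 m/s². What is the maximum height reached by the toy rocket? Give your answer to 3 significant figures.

1010 m

Phase 1 (powered ascent): v₀ = 0 m/s, a = 27 m/s².
v = v₀ + at = 0 + (27)(4.5) = 122 m/s
Δx = v₀t + ½at² = 0·4.5 + 0.5·27·4.5² = 273 m

Phase 2 (coasting upward): v₀ = 122 m/s, a = -10 m/s².
v = v₀ + at → t = (0 − 122) / -10 = 12.2 s
v² = v₀² + 2aΔx → Δx = (0² − 122²)/(2·-10) = 738 m
Maximum height = 273 + 738 = 1010 m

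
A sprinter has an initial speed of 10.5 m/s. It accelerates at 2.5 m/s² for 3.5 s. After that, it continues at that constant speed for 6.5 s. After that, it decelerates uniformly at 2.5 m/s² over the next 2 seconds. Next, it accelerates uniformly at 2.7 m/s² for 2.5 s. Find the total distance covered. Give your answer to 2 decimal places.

254.75 m

Phase 1 (accelerating): v₀ = 10.5 m/s, a = 2.5 m/s².
v = v₀ + at = 10.5 + (2.5)(3.5) = 19.2 m/s
Δx = v₀t + ½at² = 10.5·3.5 + 0.5·2.5·3.5² = 52.1 m

Phase 2 (constant speed): v₀ = 19.2 m/s, a = 0 m/s².
v = v₀ + at = 19.2 + (0)(6.5) = 19.2 m/s
Δx = v₀t + ½at² = 19.2·6.5 + 0.5·0·6.5² = 125 m

Phase 3 (decelerating): v₀ = 19.2 m/s, a = -2.5 m/s².
v = v₀ + at = 19.2 + (-2.5)(2) = 14.2 m/s
Δx = v₀t + ½at² = 19.2·2 + 0.5·-2.5·2² = 33.5 m

Phase 4 (accelerating): v₀ = 14.2 m/s, a = 2.7 m/s².
v = v₀ + at = 14.2 + (2.7)(2.5) = 21.0 m/s
Δx = v₀t + ½at² = 14.2·2.5 + 0.5·2.7·2.5² = 44.1 m
Total distance = 52.1 + 125 + 33.5 + 44.1 = 255 m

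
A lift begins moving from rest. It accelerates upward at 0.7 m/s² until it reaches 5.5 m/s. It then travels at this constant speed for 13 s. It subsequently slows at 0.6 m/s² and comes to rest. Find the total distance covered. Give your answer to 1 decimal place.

118.3 m

Phase 1 (accelerating): v₀ = 0 m/s, a = 0.7 m/s².
v = v₀ + at → t = (5.5 − 0) / 0.7 = 7.86 s
v² = v₀² + 2aΔx → Δx = (5.5² − 0²)/(2·0.7) = 21.6 m

Phase 2 (constant speed): v₀ = 5.50 m/s, a = 0 m/s².
v = v₀ + at = 5.50 + (0)(13) = 5.50 m/s
Δx = v₀t + ½at² = 5.50·13 + 0.5·0·13² = 71.5 m

Phase 3 (decelerating): v₀ = 5.50 m/s, a = -0.6 m/s².
v = v₀ + at → t = (0 − 5.50) / -0.6 = 9.17 s
v² = v₀² + 2aΔx → Δx = (0² − 5.50²)/(2·-0.6) = 25.2 m
Total distance = 21.6 + 71.5 + 25.2 = 118 m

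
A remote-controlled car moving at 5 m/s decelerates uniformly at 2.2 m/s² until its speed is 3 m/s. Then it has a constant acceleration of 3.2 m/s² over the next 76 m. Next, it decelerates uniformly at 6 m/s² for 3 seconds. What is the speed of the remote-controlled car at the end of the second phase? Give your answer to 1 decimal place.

22.3 m/s

Phase 1 (decelerating): v₀ = 5.00 m/s, a = -2.2 m/s².
v = v₀ + at → t = (3 − 5.00) / -2.2 = 0.909 s
v² = v₀² + 2aΔx → Δx = (3² − 5.00²)/(2·-2.2) = 3.64 m

Phase 2 (accelerating): v₀ = 3.00 m/s, a = 3.2 m/s².
v² = v₀² + 2aΔx = 3.00² + 2·3.2·76 = 495 → v = 22.3 m/s
t = (v − v₀)/a = (22.3 − 3.00)/3.2 = 6.02 s
Speed at end of phase 2 = 22.3 m/s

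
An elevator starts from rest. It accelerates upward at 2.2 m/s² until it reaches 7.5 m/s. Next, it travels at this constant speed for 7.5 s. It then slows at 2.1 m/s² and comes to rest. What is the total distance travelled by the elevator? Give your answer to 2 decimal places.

82.43 m

Phase 1 (accelerating): v₀ = 0 m/s, a = 2.2 m/s².
v = v₀ + at → t = (7.5 − 0) / 2.2 = 3.41 s
v² = v₀² + 2aΔx → Δx = (7.5² − 0²)/(2·2.2) = 12.8 m

Phase 2 (constant speed): v₀ = 7.50 m/s, a = 0 m/s².
v = v₀ + at = 7.50 + (0)(7.5) = 7.50 m/s
Δx = v₀t + ½at² = 7.50·7.5 + 0.5·0·7.5² = 56.2 m

Phase 3 (decelerating): v₀ = 7.50 m/s, a = -2.1 m/s².
v = v₀ + at → t = (0 − 7.50) / -2.1 = 3.57 s
v² = v₀² + 2aΔx → Δx = (0² − 7.50²)/(2·-2.1) = 13.4 m
Total distance = 12.8 + 56.2 + 13.4 = 82.4 m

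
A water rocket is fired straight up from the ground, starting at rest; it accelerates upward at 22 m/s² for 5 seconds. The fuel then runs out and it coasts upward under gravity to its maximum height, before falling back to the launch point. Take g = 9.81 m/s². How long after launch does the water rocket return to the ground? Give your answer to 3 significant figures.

Phase 1 (powered ascent): v₀ = 0 m/s, a = 22 m/s².
v = v₀ + at = 0 + (22)(5) = 110 m/s
Δx = v₀t + ½at² = 0·5 + 0.5·22·5² = 275 m

Phase 2 (coasting upward): v₀ = 110 m/s, a = -9.81 m/s².
v = v₀ + at → t = (0 − 110) / -9.81 = 11.2 s
v² = v₀² + 2aΔx → Δx = (0² − 110²)/(2·-9.81) = 617 m

Phase 3 (free fall): v₀ = 0 m/s, a = -9.81 m/s².
Falls 892 m from rest: t = √(2·892/9.81) = 13.5 s; v = g·t = 132 m/s.
Total time = 5.00 + 11.2 + 13.5 = 29.7 s

29.7 s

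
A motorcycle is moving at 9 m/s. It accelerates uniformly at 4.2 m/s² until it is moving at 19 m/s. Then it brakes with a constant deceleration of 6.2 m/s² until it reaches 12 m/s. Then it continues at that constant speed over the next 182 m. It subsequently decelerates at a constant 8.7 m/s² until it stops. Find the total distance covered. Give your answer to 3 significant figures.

Phase 1 (accelerating): v₀ = 9.00 m/s, a = 4.2 m/s².
v = v₀ + at → t = (19 − 9.00) / 4.2 = 2.38 s
v² = v₀² + 2aΔx → Δx = (19² − 9.00²)/(2·4.2) = 33.3 m

Phase 2 (decelerating): v₀ = 19.0 m/s, a = -6.2 m/s².
v = v₀ + at → t = (12 − 19.0) / -6.2 = 1.13 s
v² = v₀² + 2aΔx → Δx = (12² − 19.0²)/(2·-6.2) = 17.5 m

Phase 3 (constant speed): v₀ = 12.0 m/s, a = 0 m/s².
Constant speed: t = d/v = 182/12.0 = 15.2 s

Phase 4 (decelerating): v₀ = 12.0 m/s, a = -8.7 m/s².
v = v₀ + at → t = (0 − 12.0) / -8.7 = 1.38 s
v² = v₀² + 2aΔx → Δx = (0² − 12.0²)/(2·-8.7) = 8.28 m
Total distance = 33.3 + 17.5 + 182 + 8.28 = 241 m

241 m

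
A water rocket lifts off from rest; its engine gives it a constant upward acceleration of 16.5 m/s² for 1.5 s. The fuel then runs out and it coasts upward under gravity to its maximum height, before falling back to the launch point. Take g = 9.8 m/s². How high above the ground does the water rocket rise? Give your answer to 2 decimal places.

49.82 m

Phase 1 (powered ascent): v₀ = 0 m/s, a = 16.5 m/s².
v = v₀ + at = 0 + (16.5)(1.5) = 24.8 m/s
Δx = v₀t + ½at² = 0·1.5 + 0.5·16.5·1.5² = 18.6 m

Phase 2 (coasting upward): v₀ = 24.8 m/s, a = -9.8 m/s².
v = v₀ + at → t = (0 − 24.8) / -9.8 = 2.53 s
v² = v₀² + 2aΔx → Δx = (0² − 24.8²)/(2·-9.8) = 31.3 m
Maximum height = 18.6 + 31.3 = 49.8 m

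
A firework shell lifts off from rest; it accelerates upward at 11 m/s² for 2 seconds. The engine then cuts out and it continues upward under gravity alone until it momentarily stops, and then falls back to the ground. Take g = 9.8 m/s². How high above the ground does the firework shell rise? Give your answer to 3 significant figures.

Phase 1 (powered ascent): v₀ = 0 m/s, a = 11 m/s².
v = v₀ + at = 0 + (11)(2) = 22.0 m/s
Δx = v₀t + ½at² = 0·2 + 0.5·11·2² = 22.0 m

Phase 2 (coasting upward): v₀ = 22.0 m/s, a = -9.8 m/s².
v = v₀ + at → t = (0 − 22.0) / -9.8 = 2.24 s
v² = v₀² + 2aΔx → Δx = (0² − 22.0²)/(2·-9.8) = 24.7 m
Maximum height = 22.0 + 24.7 = 46.7 m

46.7 m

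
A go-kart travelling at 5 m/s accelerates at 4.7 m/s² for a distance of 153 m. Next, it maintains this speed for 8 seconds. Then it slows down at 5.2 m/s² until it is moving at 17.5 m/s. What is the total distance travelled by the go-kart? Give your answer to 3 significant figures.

570 m

Phase 1 (accelerating): v₀ = 5.00 m/s, a = 4.7 m/s².
v² = v₀² + 2aΔx = 5.00² + 2·4.7·153 = 1460 → v = 38.3 m/s
t = (v − v₀)/a = (38.3 − 5.00)/4.7 = 7.07 s

Phase 2 (constant speed): v₀ = 38.3 m/s, a = 0 m/s².
v = v₀ + at = 38.3 + (0)(8) = 38.3 m/s
Δx = v₀t + ½at² = 38.3·8 + 0.5·0·8² = 306 m

Phase 3 (decelerating): v₀ = 38.3 m/s, a = -5.2 m/s².
v = v₀ + at → t = (17.5 − 38.3) / -5.2 = 3.99 s
v² = v₀² + 2aΔx → Δx = (17.5² − 38.3²)/(2·-5.2) = 111 m
Total distance = 153 + 306 + 111 = 570 m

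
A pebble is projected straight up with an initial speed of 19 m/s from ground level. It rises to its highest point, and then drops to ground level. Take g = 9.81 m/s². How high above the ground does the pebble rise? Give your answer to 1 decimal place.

18.4 m

Phase 1 (rising): v₀ = 19.0 m/s, a = -9.81 m/s².
v = v₀ + at → t = (0 − 19.0) / -9.81 = 1.94 s
v² = v₀² + 2aΔx → Δx = (0² − 19.0²)/(2·-9.81) = 18.4 m
Maximum height = 18.4 m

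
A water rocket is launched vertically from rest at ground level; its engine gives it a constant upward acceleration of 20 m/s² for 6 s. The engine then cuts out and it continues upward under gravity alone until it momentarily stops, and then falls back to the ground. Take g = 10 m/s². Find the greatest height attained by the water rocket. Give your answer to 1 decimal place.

1080.0 m

Phase 1 (powered ascent): v₀ = 0 m/s, a = 20 m/s².
v = v₀ + at = 0 + (20)(6) = 120 m/s
Δx = v₀t + ½at² = 0·6 + 0.5·20·6² = 360 m

Phase 2 (coasting upward): v₀ = 120 m/s, a = -10 m/s².
v = v₀ + at → t = (0 − 120) / -10 = 12.0 s
v² = v₀² + 2aΔx → Δx = (0² − 120²)/(2·-10) = 720 m
Maximum height = 360 + 720 = 1080 m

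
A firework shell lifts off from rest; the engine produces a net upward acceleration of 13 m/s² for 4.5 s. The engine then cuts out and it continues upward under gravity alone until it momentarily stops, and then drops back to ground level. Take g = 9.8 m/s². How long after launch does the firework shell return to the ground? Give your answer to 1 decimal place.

18.4 s

Phase 1 (powered ascent): v₀ = 0 m/s, a = 13 m/s².
v = v₀ + at = 0 + (13)(4.5) = 58.5 m/s
Δx = v₀t + ½at² = 0·4.5 + 0.5·13·4.5² = 132 m

Phase 2 (coasting upward): v₀ = 58.5 m/s, a = -9.8 m/s².
v = v₀ + at → t = (0 − 58.5) / -9.8 = 5.97 s
v² = v₀² + 2aΔx → Δx = (0² − 58.5²)/(2·-9.8) = 175 m

Phase 3 (free fall): v₀ = 0 m/s, a = -9.8 m/s².
Falls 306 m from rest: t = √(2·306/9.8) = 7.91 s; v = g·t = 77.5 m/s.
Total time = 4.50 + 5.97 + 7.91 = 18.4 s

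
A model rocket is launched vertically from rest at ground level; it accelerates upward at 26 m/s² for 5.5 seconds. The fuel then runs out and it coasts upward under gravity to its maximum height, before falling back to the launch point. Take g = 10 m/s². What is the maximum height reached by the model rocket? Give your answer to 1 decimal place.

1415.7 m

Phase 1 (powered ascent): v₀ = 0 m/s, a = 26 m/s².
v = v₀ + at = 0 + (26)(5.5) = 143 m/s
Δx = v₀t + ½at² = 0·5.5 + 0.5·26·5.5² = 393 m

Phase 2 (coasting upward): v₀ = 143 m/s, a = -10 m/s².
v = v₀ + at → t = (0 − 143) / -10 = 14.3 s
v² = v₀² + 2aΔx → Δx = (0² − 143²)/(2·-10) = 1020 m
Maximum height = 393 + 1020 = 1420 m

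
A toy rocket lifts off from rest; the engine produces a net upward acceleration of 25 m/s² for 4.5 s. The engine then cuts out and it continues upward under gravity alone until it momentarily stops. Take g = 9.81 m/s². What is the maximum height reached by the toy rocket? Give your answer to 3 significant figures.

898 m

Phase 1 (powered ascent): v₀ = 0 m/s, a = 25 m/s².
v = v₀ + at = 0 + (25)(4.5) = 112 m/s
Δx = v₀t + ½at² = 0·4.5 + 0.5·25·4.5² = 253 m

Phase 2 (coasting upward): v₀ = 112 m/s, a = -9.81 m/s².
v = v₀ + at → t = (0 − 112) / -9.81 = 11.5 s
v² = v₀² + 2aΔx → Δx = (0² − 112²)/(2·-9.81) = 645 m
Maximum height = 253 + 645 = 898 m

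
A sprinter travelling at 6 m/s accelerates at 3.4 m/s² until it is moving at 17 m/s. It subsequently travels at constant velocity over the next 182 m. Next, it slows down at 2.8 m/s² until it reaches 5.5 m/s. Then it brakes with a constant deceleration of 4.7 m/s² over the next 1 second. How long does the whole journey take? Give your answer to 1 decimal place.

19.0 s

Phase 1 (accelerating): v₀ = 6.00 m/s, a = 3.4 m/s².
v = v₀ + at → t = (17 − 6.00) / 3.4 = 3.24 s
v² = v₀² + 2aΔx → Δx = (17² − 6.00²)/(2·3.4) = 37.2 m

Phase 2 (constant speed): v₀ = 17.0 m/s, a = 0 m/s².
Constant speed: t = d/v = 182/17.0 = 10.7 s

Phase 3 (decelerating): v₀ = 17.0 m/s, a = -2.8 m/s².
v = v₀ + at → t = (5.5 − 17.0) / -2.8 = 4.11 s
v² = v₀² + 2aΔx → Δx = (5.5² − 17.0²)/(2·-2.8) = 46.2 m

Phase 4 (decelerating): v₀ = 5.50 m/s, a = -4.7 m/s².
v = v₀ + at = 5.50 + (-4.7)(1) = 0.800 m/s
Δx = v₀t + ½at² = 5.50·1 + 0.5·-4.7·1² = 3.15 m
Total time = 3.24 + 10.7 + 4.11 + 1.00 = 19.0 s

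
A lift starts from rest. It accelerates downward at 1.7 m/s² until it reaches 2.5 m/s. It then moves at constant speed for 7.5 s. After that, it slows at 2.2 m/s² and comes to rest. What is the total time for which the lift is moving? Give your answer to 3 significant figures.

Phase 1 (accelerating): v₀ = 0 m/s, a = 1.7 m/s².
v = v₀ + at → t = (2.5 − 0) / 1.7 = 1.47 s
v² = v₀² + 2aΔx → Δx = (2.5² − 0²)/(2·1.7) = 1.84 m

Phase 2 (constant speed): v₀ = 2.50 m/s, a = 0 m/s².
v = v₀ + at = 2.50 + (0)(7.5) = 2.50 m/s
Δx = v₀t + ½at² = 2.50·7.5 + 0.5·0·7.5² = 18.8 m

Phase 3 (decelerating): v₀ = 2.50 m/s, a = -2.2 m/s².
v = v₀ + at → t = (0 − 2.50) / -2.2 = 1.14 s
v² = v₀² + 2aΔx → Δx = (0² − 2.50²)/(2·-2.2) = 1.42 m
Total time = 1.47 + 7.50 + 1.14 = 10.1 s

10.1 s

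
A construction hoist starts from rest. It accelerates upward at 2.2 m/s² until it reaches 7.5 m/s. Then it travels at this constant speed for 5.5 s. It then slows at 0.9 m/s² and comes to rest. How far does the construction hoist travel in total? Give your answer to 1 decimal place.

85.3 m

Phase 1 (accelerating): v₀ = 0 m/s, a = 2.2 m/s².
v = v₀ + at → t = (7.5 − 0) / 2.2 = 3.41 s
v² = v₀² + 2aΔx → Δx = (7.5² − 0²)/(2·2.2) = 12.8 m

Phase 2 (constant speed): v₀ = 7.50 m/s, a = 0 m/s².
v = v₀ + at = 7.50 + (0)(5.5) = 7.50 m/s
Δx = v₀t + ½at² = 7.50·5.5 + 0.5·0·5.5² = 41.2 m

Phase 3 (decelerating): v₀ = 7.50 m/s, a = -0.9 m/s².
v = v₀ + at → t = (0 − 7.50) / -0.9 = 8.33 s
v² = v₀² + 2aΔx → Δx = (0² − 7.50²)/(2·-0.9) = 31.2 m
Total distance = 12.8 + 41.2 + 31.2 = 85.3 m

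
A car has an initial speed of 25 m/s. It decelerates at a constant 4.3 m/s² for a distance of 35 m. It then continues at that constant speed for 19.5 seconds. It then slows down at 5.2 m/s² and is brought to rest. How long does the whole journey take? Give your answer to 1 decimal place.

24.6 s

Phase 1 (decelerating): v₀ = 25.0 m/s, a = -4.3 m/s².
v² = v₀² + 2aΔx = 25.0² + 2·-4.3·35 = 324 → v = 18.0 m/s
t = (v − v₀)/a = (18.0 − 25.0)/-4.3 = 1.63 s

Phase 2 (constant speed): v₀ = 18.0 m/s, a = 0 m/s².
v = v₀ + at = 18.0 + (0)(19.5) = 18.0 m/s
Δx = v₀t + ½at² = 18.0·19.5 + 0.5·0·19.5² = 351 m

Phase 3 (decelerating): v₀ = 18.0 m/s, a = -5.2 m/s².
v = v₀ + at → t = (0 − 18.0) / -5.2 = 3.46 s
v² = v₀² + 2aΔx → Δx = (0² − 18.0²)/(2·-5.2) = 31.2 m
Total time = 1.63 + 19.5 + 3.46 = 24.6 s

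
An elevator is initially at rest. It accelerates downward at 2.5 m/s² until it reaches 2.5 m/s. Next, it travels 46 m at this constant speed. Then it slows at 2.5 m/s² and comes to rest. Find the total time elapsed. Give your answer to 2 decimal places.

Phase 1 (accelerating): v₀ = 0 m/s, a = 2.5 m/s².
v = v₀ + at → t = (2.5 − 0) / 2.5 = 1.00 s
v² = v₀² + 2aΔx → Δx = (2.5² − 0²)/(2·2.5) = 1.25 m

Phase 2 (constant speed): v₀ = 2.50 m/s, a = 0 m/s².
Constant speed: t = d/v = 46/2.50 = 18.4 s

Phase 3 (decelerating): v₀ = 2.50 m/s, a = -2.5 m/s².
v = v₀ + at → t = (0 − 2.50) / -2.5 = 1.00 s
v² = v₀² + 2aΔx → Δx = (0² − 2.50²)/(2·-2.5) = 1.25 m
Total time = 1.00 + 18.4 + 1.00 = 20.4 s

20.40 s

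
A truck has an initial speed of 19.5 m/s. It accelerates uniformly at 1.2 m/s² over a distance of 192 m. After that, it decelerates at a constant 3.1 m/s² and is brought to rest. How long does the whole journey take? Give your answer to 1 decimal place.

Phase 1 (accelerating): v₀ = 19.5 m/s, a = 1.2 m/s².
v² = v₀² + 2aΔx = 19.5² + 2·1.2·192 = 841 → v = 29.0 m/s
t = (v − v₀)/a = (29.0 − 19.5)/1.2 = 7.92 s

Phase 2 (decelerating): v₀ = 29.0 m/s, a = -3.1 m/s².
v = v₀ + at → t = (0 − 29.0) / -3.1 = 9.36 s
v² = v₀² + 2aΔx → Δx = (0² − 29.0²)/(2·-3.1) = 136 m
Total time = 7.92 + 9.36 = 17.3 s

17.3 s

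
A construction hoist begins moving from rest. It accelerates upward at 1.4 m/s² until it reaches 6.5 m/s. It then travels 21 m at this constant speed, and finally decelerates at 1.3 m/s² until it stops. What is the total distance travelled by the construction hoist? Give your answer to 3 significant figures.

Phase 1 (accelerating): v₀ = 0 m/s, a = 1.4 m/s².
v = v₀ + at → t = (6.5 − 0) / 1.4 = 4.64 s
v² = v₀² + 2aΔx → Δx = (6.5² − 0²)/(2·1.4) = 15.1 m

Phase 2 (constant speed): v₀ = 6.50 m/s, a = 0 m/s².
Constant speed: t = d/v = 21/6.50 = 3.23 s

Phase 3 (decelerating): v₀ = 6.50 m/s, a = -1.3 m/s².
v = v₀ + at → t = (0 − 6.50) / -1.3 = 5.00 s
v² = v₀² + 2aΔx → Δx = (0² − 6.50²)/(2·-1.3) = 16.2 m
Total distance = 15.1 + 21.0 + 16.2 = 52.3 m

52.3 m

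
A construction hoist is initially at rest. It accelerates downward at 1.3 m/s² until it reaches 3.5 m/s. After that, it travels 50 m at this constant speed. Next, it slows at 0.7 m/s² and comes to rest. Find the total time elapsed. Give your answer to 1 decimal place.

22.0 s

Phase 1 (accelerating): v₀ = 0 m/s, a = 1.3 m/s².
v = v₀ + at → t = (3.5 − 0) / 1.3 = 2.69 s
v² = v₀² + 2aΔx → Δx = (3.5² − 0²)/(2·1.3) = 4.71 m

Phase 2 (constant speed): v₀ = 3.50 m/s, a = 0 m/s².
Constant speed: t = d/v = 50/3.50 = 14.3 s

Phase 3 (decelerating): v₀ = 3.50 m/s, a = -0.7 m/s².
v = v₀ + at → t = (0 − 3.50) / -0.7 = 5.00 s
v² = v₀² + 2aΔx → Δx = (0² − 3.50²)/(2·-0.7) = 8.75 m
Total time = 2.69 + 14.3 + 5.00 = 22.0 s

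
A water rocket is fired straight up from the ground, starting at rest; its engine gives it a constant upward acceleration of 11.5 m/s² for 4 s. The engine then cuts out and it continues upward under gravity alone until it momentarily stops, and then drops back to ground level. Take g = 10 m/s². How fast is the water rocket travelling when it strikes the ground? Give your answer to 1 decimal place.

62.9 m/s

Phase 1 (powered ascent): v₀ = 0 m/s, a = 11.5 m/s².
v = v₀ + at = 0 + (11.5)(4) = 46.0 m/s
Δx = v₀t + ½at² = 0·4 + 0.5·11.5·4² = 92.0 m

Phase 2 (coasting upward): v₀ = 46.0 m/s, a = -10 m/s².
v = v₀ + at → t = (0 − 46.0) / -10 = 4.60 s
v² = v₀² + 2aΔx → Δx = (0² − 46.0²)/(2·-10) = 106 m

Phase 3 (free fall): v₀ = 0 m/s, a = -10 m/s².
Falls 198 m from rest: t = √(2·198/10) = 6.29 s; v = g·t = 62.9 m/s.
Impact speed = 62.9 m/s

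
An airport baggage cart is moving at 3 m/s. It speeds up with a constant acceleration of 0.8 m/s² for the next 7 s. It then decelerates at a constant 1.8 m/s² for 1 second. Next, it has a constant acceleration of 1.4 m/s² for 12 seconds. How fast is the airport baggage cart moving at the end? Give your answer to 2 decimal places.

23.60 m/s

Phase 1 (accelerating): v₀ = 3.00 m/s, a = 0.8 m/s².
v = v₀ + at = 3.00 + (0.8)(7) = 8.60 m/s
Δx = v₀t + ½at² = 3.00·7 + 0.5·0.8·7² = 40.6 m

Phase 2 (decelerating): v₀ = 8.60 m/s, a = -1.8 m/s².
v = v₀ + at = 8.60 + (-1.8)(1) = 6.80 m/s
Δx = v₀t + ½at² = 8.60·1 + 0.5·-1.8·1² = 7.70 m

Phase 3 (accelerating): v₀ = 6.80 m/s, a = 1.4 m/s².
v = v₀ + at = 6.80 + (1.4)(12) = 23.6 m/s
Δx = v₀t + ½at² = 6.80·12 + 0.5·1.4·12² = 182 m
Final speed = 23.6 m/s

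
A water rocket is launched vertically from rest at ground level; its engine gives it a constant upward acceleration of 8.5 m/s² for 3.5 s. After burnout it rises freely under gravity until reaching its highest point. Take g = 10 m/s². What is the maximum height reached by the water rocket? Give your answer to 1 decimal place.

Phase 1 (powered ascent): v₀ = 0 m/s, a = 8.5 m/s².
v = v₀ + at = 0 + (8.5)(3.5) = 29.8 m/s
Δx = v₀t + ½at² = 0·3.5 + 0.5·8.5·3.5² = 52.1 m

Phase 2 (coasting upward): v₀ = 29.8 m/s, a = -10 m/s².
v = v₀ + at → t = (0 − 29.8) / -10 = 2.98 s
v² = v₀² + 2aΔx → Δx = (0² − 29.8²)/(2·-10) = 44.3 m
Maximum height = 52.1 + 44.3 = 96.3 m

96.3 m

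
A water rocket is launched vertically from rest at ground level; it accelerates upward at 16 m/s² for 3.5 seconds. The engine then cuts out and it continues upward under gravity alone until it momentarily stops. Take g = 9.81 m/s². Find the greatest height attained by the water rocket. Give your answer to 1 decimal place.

257.8 m

Phase 1 (powered ascent): v₀ = 0 m/s, a = 16 m/s².
v = v₀ + at = 0 + (16)(3.5) = 56.0 m/s
Δx = v₀t + ½at² = 0·3.5 + 0.5·16·3.5² = 98.0 m

Phase 2 (coasting upward): v₀ = 56.0 m/s, a = -9.81 m/s².
v = v₀ + at → t = (0 − 56.0) / -9.81 = 5.71 s
v² = v₀² + 2aΔx → Δx = (0² − 56.0²)/(2·-9.81) = 160 m
Maximum height = 98.0 + 160 = 258 m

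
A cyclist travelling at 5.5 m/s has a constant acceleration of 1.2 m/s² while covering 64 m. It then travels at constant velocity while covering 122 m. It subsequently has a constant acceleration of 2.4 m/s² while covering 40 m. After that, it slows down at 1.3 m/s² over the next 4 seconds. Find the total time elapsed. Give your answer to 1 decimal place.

22.1 s

Phase 1 (accelerating): v₀ = 5.50 m/s, a = 1.2 m/s².
v² = v₀² + 2aΔx = 5.50² + 2·1.2·64 = 184 → v = 13.6 m/s
t = (v − v₀)/a = (13.6 − 5.50)/1.2 = 6.72 s

Phase 2 (constant speed): v₀ = 13.6 m/s, a = 0 m/s².
Constant speed: t = d/v = 122/13.6 = 9.00 s

Phase 3 (accelerating): v₀ = 13.6 m/s, a = 2.4 m/s².
v² = v₀² + 2aΔx = 13.6² + 2·2.4·40 = 376 → v = 19.4 m/s
t = (v − v₀)/a = (19.4 − 13.6)/2.4 = 2.43 s

Phase 4 (decelerating): v₀ = 19.4 m/s, a = -1.3 m/s².
v = v₀ + at = 19.4 + (-1.3)(4) = 14.2 m/s
Δx = v₀t + ½at² = 19.4·4 + 0.5·-1.3·4² = 67.1 m
Total time = 6.72 + 9.00 + 2.43 + 4.00 = 22.1 s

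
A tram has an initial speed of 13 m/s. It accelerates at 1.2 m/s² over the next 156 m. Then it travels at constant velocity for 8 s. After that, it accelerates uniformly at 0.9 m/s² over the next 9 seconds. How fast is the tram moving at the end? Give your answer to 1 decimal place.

Phase 1 (accelerating): v₀ = 13.0 m/s, a = 1.2 m/s².
v² = v₀² + 2aΔx = 13.0² + 2·1.2·156 = 543 → v = 23.3 m/s
t = (v − v₀)/a = (23.3 − 13.0)/1.2 = 8.59 s

Phase 2 (constant speed): v₀ = 23.3 m/s, a = 0 m/s².
v = v₀ + at = 23.3 + (0)(8) = 23.3 m/s
Δx = v₀t + ½at² = 23.3·8 + 0.5·0·8² = 186 m

Phase 3 (accelerating): v₀ = 23.3 m/s, a = 0.9 m/s².
v = v₀ + at = 23.3 + (0.9)(9) = 31.4 m/s
Δx = v₀t + ½at² = 23.3·9 + 0.5·0.9·9² = 246 m
Final speed = 31.4 m/s

31.4 m/s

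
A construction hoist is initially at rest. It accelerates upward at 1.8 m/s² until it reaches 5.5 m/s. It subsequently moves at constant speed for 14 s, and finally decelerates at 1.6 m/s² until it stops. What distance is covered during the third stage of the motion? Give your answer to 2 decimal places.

9.45 m

Phase 1 (accelerating): v₀ = 0 m/s, a = 1.8 m/s².
v = v₀ + at → t = (5.5 − 0) / 1.8 = 3.06 s
v² = v₀² + 2aΔx → Δx = (5.5² − 0²)/(2·1.8) = 8.40 m

Phase 2 (constant speed): v₀ = 5.50 m/s, a = 0 m/s².
v = v₀ + at = 5.50 + (0)(14) = 5.50 m/s
Δx = v₀t + ½at² = 5.50·14 + 0.5·0·14² = 77.0 m

Phase 3 (decelerating): v₀ = 5.50 m/s, a = -1.6 m/s².
v = v₀ + at → t = (0 − 5.50) / -1.6 = 3.44 s
v² = v₀² + 2aΔx → Δx = (0² − 5.50²)/(2·-1.6) = 9.45 m
Distance in phase 3 = 9.45 m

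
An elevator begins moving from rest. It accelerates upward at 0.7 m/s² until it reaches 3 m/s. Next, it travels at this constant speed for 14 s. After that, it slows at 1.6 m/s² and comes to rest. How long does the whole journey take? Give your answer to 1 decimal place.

Phase 1 (accelerating): v₀ = 0 m/s, a = 0.7 m/s².
v = v₀ + at → t = (3 − 0) / 0.7 = 4.29 s
v² = v₀² + 2aΔx → Δx = (3² − 0²)/(2·0.7) = 6.43 m

Phase 2 (constant speed): v₀ = 3.00 m/s, a = 0 m/s².
v = v₀ + at = 3.00 + (0)(14) = 3.00 m/s
Δx = v₀t + ½at² = 3.00·14 + 0.5·0·14² = 42.0 m

Phase 3 (decelerating): v₀ = 3.00 m/s, a = -1.6 m/s².
v = v₀ + at → t = (0 − 3.00) / -1.6 = 1.88 s
v² = v₀² + 2aΔx → Δx = (0² − 3.00²)/(2·-1.6) = 2.81 m
Total time = 4.29 + 14.0 + 1.88 = 20.2 s

20.2 s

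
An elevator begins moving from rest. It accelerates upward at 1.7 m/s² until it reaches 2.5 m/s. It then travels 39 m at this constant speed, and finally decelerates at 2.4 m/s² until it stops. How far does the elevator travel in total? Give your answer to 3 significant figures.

42.1 m

Phase 1 (accelerating): v₀ = 0 m/s, a = 1.7 m/s².
v = v₀ + at → t = (2.5 − 0) / 1.7 = 1.47 s
v² = v₀² + 2aΔx → Δx = (2.5² − 0²)/(2·1.7) = 1.84 m

Phase 2 (constant speed): v₀ = 2.50 m/s, a = 0 m/s².
Constant speed: t = d/v = 39/2.50 = 15.6 s

Phase 3 (decelerating): v₀ = 2.50 m/s, a = -2.4 m/s².
v = v₀ + at → t = (0 − 2.50) / -2.4 = 1.04 s
v² = v₀² + 2aΔx → Δx = (0² − 2.50²)/(2·-2.4) = 1.30 m
Total distance = 1.84 + 39.0 + 1.30 = 42.1 m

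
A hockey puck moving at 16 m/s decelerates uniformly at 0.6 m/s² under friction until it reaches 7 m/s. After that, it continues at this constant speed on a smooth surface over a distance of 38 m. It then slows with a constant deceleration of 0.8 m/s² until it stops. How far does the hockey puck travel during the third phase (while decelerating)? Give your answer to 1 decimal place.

30.6 m

Phase 1 (decelerating): v₀ = 16.0 m/s, a = -0.6 m/s².
v = v₀ + at → t = (7 − 16.0) / -0.6 = 15.0 s
v² = v₀² + 2aΔx → Δx = (7² − 16.0²)/(2·-0.6) = 172 m

Phase 2 (constant speed): v₀ = 7.00 m/s, a = 0 m/s².
Constant speed: t = d/v = 38/7.00 = 5.43 s

Phase 3 (decelerating): v₀ = 7.00 m/s, a = -0.8 m/s².
v = v₀ + at → t = (0 − 7.00) / -0.8 = 8.75 s
v² = v₀² + 2aΔx → Δx = (0² − 7.00²)/(2·-0.8) = 30.6 m
Distance in phase 3 = 30.6 m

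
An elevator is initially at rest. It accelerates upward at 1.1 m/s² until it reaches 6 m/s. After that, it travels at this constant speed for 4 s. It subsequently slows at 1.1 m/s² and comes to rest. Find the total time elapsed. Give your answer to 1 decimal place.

14.9 s

Phase 1 (accelerating): v₀ = 0 m/s, a = 1.1 m/s².
v = v₀ + at → t = (6 − 0) / 1.1 = 5.45 s
v² = v₀² + 2aΔx → Δx = (6² − 0²)/(2·1.1) = 16.4 m

Phase 2 (constant speed): v₀ = 6.00 m/s, a = 0 m/s².
v = v₀ + at = 6.00 + (0)(4) = 6.00 m/s
Δx = v₀t + ½at² = 6.00·4 + 0.5·0·4² = 24.0 m

Phase 3 (decelerating): v₀ = 6.00 m/s, a = -1.1 m/s².
v = v₀ + at → t = (0 − 6.00) / -1.1 = 5.45 s
v² = v₀² + 2aΔx → Δx = (0² − 6.00²)/(2·-1.1) = 16.4 m
Total time = 5.45 + 4.00 + 5.45 = 14.9 s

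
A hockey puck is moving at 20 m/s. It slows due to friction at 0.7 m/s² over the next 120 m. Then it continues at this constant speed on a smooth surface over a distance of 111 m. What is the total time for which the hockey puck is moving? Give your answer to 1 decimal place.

14.1 s

Phase 1 (decelerating): v₀ = 20.0 m/s, a = -0.7 m/s².
v² = v₀² + 2aΔx = 20.0² + 2·-0.7·120 = 232 → v = 15.2 m/s
t = (v − v₀)/a = (15.2 − 20.0)/-0.7 = 6.81 s

Phase 2 (constant speed): v₀ = 15.2 m/s, a = 0 m/s².
Constant speed: t = d/v = 111/15.2 = 7.29 s
Total time = 6.81 + 7.29 = 14.1 s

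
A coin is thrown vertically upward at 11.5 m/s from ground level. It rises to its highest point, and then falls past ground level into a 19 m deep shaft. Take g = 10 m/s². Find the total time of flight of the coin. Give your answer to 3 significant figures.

Phase 1 (rising): v₀ = 11.5 m/s, a = -10 m/s².
v = v₀ + at → t = (0 − 11.5) / -10 = 1.15 s
v² = v₀² + 2aΔx → Δx = (0² − 11.5²)/(2·-10) = 6.61 m

Phase 2 (falling): v₀ = 0 m/s, a = -10 m/s².
Falls 25.6 m from rest: t = √(2·25.6/10) = 2.26 s; v = g·t = 22.6 m/s.
Total time = 1.15 + 2.26 = 3.41 s

3.41 s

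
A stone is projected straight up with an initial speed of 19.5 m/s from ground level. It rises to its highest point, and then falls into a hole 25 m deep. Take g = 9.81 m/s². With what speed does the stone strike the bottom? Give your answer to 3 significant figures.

29.5 m/s

Phase 1 (rising): v₀ = 19.5 m/s, a = -9.81 m/s².
v = v₀ + at → t = (0 − 19.5) / -9.81 = 1.99 s
v² = v₀² + 2aΔx → Δx = (0² − 19.5²)/(2·-9.81) = 19.4 m

Phase 2 (falling): v₀ = 0 m/s, a = -9.81 m/s².
Falls 44.4 m from rest: t = √(2·44.4/9.81) = 3.01 s; v = g·t = 29.5 m/s.
Final speed = 29.5 m/s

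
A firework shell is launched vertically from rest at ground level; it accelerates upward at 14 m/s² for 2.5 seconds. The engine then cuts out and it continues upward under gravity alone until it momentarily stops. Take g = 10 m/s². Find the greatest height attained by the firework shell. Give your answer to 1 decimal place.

105.0 m

Phase 1 (powered ascent): v₀ = 0 m/s, a = 14 m/s².
v = v₀ + at = 0 + (14)(2.5) = 35.0 m/s
Δx = v₀t + ½at² = 0·2.5 + 0.5·14·2.5² = 43.8 m

Phase 2 (coasting upward): v₀ = 35.0 m/s, a = -10 m/s².
v = v₀ + at → t = (0 − 35.0) / -10 = 3.50 s
v² = v₀² + 2aΔx → Δx = (0² − 35.0²)/(2·-10) = 61.2 m
Maximum height = 43.8 + 61.2 = 105 m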